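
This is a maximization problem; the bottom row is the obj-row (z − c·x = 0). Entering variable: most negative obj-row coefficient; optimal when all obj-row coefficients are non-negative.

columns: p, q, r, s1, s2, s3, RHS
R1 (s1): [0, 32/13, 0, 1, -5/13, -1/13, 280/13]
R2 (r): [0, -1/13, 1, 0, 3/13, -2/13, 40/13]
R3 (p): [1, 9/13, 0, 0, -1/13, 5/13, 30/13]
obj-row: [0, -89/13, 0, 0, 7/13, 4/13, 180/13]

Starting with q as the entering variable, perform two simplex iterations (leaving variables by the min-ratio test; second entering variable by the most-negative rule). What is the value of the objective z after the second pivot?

40

Ratio test on column q — row 1: (280/13)/(32/13) = 35/4; row 2: entry -1/13 ≤ 0; row 3: (30/13)/(9/13) = 10/3. Minimum is 10/3 at row 3 (p leaves); pivot element 9/13.
Pivot on row 3; the obj-row RHS becomes 180/13 − (-89/13)·(10/3) = 110/3.
Next entering variable (most negative obj-row entry -2/9): s2.
Ratio test on column s2 — row 1: entry -1/9 ≤ 0; row 2: (10/3)/(2/9) = 15; row 3: entry -1/9 ≤ 0. Minimum is 15 at row 2 (r leaves); pivot element 2/9.
After the second pivot the obj-row RHS is 110/3 − (-2/9)·15 = 40.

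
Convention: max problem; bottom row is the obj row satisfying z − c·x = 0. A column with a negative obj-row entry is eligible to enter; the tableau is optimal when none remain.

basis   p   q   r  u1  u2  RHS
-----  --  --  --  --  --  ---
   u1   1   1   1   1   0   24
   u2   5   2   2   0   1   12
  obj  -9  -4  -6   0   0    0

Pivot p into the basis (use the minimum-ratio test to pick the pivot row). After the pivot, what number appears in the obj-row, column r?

Ratio test on column p — row 1: 24/1 = 24; row 2: 12/5 = 12/5. Minimum is 12/5 at row 2 (u2 leaves); pivot element 5.
Divide row 2 by 5; eliminate column p from the other rows.
obj-row update in column r: -6 − (-9)·(2/5) = -12/5.

-12/5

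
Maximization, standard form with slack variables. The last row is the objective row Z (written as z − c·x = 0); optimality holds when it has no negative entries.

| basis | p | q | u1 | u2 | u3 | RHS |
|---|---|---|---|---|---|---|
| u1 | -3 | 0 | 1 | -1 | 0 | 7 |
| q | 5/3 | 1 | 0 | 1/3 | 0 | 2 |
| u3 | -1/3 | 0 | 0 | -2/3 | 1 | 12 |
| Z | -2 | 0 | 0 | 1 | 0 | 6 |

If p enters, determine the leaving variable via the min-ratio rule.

q

Column p entries and ratios — u1: -3 ≤ 0, skip; q: 2/(5/3) = 6/5; u3: -1/3 ≤ 0, skip.
Smallest ratio is 6/5 in the row of q, so q leaves.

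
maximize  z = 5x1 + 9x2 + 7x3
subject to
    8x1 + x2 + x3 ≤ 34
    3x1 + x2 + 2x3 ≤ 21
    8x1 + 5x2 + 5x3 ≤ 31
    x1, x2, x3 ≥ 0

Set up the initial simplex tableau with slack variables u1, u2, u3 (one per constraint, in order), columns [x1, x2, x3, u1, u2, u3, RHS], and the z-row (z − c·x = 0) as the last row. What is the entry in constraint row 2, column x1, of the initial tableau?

3

Constraint 2 has coefficient 3 on x1.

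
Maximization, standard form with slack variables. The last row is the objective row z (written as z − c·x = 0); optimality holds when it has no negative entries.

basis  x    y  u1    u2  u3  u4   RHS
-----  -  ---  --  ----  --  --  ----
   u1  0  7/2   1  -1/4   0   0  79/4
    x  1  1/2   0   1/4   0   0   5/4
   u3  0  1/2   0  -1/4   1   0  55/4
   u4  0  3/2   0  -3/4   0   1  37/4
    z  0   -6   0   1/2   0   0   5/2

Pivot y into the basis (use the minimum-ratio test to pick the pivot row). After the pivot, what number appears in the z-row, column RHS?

35/2

Ratio test on column y — row 1: (79/4)/(7/2) = 79/14; row 2: (5/4)/(1/2) = 5/2; row 3: (55/4)/(1/2) = 55/2; row 4: (37/4)/(3/2) = 37/6. Minimum is 5/2 at row 2 (x leaves); pivot element 1/2.
Divide row 2 by 1/2; eliminate column y from the other rows.
z-row update in column RHS: 5/2 − (-6)·(5/2) = 35/2.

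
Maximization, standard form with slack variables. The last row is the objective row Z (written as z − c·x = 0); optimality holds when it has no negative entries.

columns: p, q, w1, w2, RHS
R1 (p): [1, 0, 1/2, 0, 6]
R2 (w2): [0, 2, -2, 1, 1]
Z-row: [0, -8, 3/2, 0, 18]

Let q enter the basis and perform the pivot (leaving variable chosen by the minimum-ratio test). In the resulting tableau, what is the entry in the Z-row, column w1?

Ratio test on column q — row 1: entry 0 ≤ 0; row 2: 1/2 = 1/2. Minimum is 1/2 at row 2 (w2 leaves); pivot element 2.
Divide row 2 by 2; eliminate column q from the other rows.
Z-row update in column w1: 3/2 − (-8)·(-1) = -13/2.

-13/2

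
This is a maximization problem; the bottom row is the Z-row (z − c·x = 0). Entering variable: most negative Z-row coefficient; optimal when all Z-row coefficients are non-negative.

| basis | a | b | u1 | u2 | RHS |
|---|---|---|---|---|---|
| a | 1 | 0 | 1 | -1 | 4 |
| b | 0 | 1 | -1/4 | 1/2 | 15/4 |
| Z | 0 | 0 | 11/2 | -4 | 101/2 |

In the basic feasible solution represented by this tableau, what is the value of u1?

u1 is not in the basis, so in the current basic feasible solution u1 = 0.

0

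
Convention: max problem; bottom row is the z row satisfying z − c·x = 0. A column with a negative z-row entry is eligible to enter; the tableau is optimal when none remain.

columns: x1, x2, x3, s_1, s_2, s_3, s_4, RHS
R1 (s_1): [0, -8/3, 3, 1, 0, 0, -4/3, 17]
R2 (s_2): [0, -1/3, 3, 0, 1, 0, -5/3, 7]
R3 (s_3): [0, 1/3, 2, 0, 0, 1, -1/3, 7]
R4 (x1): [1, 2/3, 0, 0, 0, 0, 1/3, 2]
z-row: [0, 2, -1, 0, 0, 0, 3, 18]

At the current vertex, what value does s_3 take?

7

s_3 is basic (row 3); its value is the RHS of that row, 7.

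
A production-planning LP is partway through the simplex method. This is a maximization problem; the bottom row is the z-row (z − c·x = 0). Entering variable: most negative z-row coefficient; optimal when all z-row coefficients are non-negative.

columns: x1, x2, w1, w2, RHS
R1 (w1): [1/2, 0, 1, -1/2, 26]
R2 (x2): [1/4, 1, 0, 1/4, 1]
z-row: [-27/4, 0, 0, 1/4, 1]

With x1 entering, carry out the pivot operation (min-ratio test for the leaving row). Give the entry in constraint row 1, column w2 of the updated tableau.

-1

Ratio test on column x1 — row 1: 26/(1/2) = 52; row 2: 1/(1/4) = 4. Minimum is 4 at row 2 (x2 leaves); pivot element 1/4.
Divide row 2 by 1/4; eliminate column x1 from the other rows.
Row 1 update in column w2: -1/2 − (1/2)·1 = -1.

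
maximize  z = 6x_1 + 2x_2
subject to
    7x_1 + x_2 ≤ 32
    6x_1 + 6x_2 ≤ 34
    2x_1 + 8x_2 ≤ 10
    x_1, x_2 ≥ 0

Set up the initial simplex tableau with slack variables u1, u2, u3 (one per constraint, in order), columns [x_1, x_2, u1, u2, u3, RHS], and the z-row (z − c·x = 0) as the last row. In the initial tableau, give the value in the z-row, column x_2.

-2

The z-row carries the negated objective coefficients: the x_2 entry is -2.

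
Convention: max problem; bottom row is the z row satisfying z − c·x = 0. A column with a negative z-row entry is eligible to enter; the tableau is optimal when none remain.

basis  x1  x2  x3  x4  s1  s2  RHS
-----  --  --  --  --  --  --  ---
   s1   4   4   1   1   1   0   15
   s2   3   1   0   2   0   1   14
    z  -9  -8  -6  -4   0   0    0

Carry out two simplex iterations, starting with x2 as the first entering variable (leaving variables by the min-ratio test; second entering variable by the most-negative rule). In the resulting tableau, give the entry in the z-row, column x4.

2

Ratio test on column x2 — row 1: 15/4 = 15/4; row 2: 14/1 = 14. Minimum is 15/4 at row 1 (s1 leaves); pivot element 4.
Divide row 1 by 4; eliminate column x2 from the other rows.
Second iteration: most negative z-row entry is -4 in column x3, so x3 enters.
Ratio test on column x3 — row 1: (15/4)/(1/4) = 15; row 2: entry -1/4 ≤ 0. Minimum is 15 at row 1 (x2 leaves); pivot element 1/4.
Divide row 1 by 1/4; eliminate column x3 from the other rows.
After both pivots, the entry at the z-row, column x4 is 2.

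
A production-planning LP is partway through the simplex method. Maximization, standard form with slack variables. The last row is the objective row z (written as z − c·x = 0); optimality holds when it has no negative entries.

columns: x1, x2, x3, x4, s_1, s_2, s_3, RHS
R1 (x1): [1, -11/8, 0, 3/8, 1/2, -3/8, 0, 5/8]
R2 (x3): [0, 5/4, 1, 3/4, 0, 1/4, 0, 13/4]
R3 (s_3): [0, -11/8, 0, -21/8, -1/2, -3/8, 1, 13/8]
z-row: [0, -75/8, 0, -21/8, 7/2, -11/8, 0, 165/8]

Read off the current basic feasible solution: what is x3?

13/4

x3 is basic (row 2); its value is the RHS of that row, 13/4.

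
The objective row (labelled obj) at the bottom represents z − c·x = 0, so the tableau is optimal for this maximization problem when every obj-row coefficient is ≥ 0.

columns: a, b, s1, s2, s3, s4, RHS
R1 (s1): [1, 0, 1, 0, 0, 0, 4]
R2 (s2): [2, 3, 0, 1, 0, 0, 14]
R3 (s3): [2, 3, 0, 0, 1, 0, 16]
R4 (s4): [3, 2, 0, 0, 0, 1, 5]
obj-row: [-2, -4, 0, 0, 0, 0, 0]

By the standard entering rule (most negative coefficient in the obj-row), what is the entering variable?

b

Negative obj-row entries: a: -2, b: -4.
The most negative is -4 in column b, so b enters.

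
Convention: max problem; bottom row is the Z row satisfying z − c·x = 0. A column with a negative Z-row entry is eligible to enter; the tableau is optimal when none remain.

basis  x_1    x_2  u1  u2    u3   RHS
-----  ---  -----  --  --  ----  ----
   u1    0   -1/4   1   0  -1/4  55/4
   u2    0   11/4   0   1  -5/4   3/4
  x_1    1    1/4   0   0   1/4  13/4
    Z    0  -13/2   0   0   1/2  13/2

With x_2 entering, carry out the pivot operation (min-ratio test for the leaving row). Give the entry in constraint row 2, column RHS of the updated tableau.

Ratio test on column x_2 — row 1: entry -1/4 ≤ 0; row 2: (3/4)/(11/4) = 3/11; row 3: (13/4)/(1/4) = 13. Minimum is 3/11 at row 2 (u2 leaves); pivot element 11/4.
Divide row 2 by 11/4; eliminate column x_2 from the other rows.
In the new row 2, the RHS entry is the old entry divided by the pivot: (3/4)/(11/4) = 3/11.

3/11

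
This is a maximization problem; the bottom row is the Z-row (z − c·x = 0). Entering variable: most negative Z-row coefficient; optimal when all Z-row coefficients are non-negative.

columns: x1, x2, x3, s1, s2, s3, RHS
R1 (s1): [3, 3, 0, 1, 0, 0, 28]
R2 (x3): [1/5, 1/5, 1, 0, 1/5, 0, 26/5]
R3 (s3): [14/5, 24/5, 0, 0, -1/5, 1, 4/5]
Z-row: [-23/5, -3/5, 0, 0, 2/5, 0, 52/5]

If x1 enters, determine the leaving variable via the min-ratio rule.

s3

Column x1 entries and ratios — s1: 28/3 = 28/3; x3: (26/5)/(1/5) = 26; s3: (4/5)/(14/5) = 2/7.
Smallest ratio is 2/7 in the row of s3, so s3 leaves.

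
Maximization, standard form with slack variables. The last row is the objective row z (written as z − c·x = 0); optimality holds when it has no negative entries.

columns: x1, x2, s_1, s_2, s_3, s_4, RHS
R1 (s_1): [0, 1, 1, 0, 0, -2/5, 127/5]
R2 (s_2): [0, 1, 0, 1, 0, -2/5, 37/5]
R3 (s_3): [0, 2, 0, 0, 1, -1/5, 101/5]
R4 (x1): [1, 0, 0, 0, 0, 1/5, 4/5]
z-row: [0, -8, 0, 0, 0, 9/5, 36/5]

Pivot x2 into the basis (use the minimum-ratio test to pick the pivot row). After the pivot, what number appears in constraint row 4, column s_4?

1/5

Ratio test on column x2 — row 1: (127/5)/1 = 127/5; row 2: (37/5)/1 = 37/5; row 3: (101/5)/2 = 101/10; row 4: entry 0 ≤ 0. Minimum is 37/5 at row 2 (s_2 leaves); pivot element 1.
Divide row 2 by 1; eliminate column x2 from the other rows.
Row 4 update in column s_4: 1/5 − 0·(-2/5) = 1/5.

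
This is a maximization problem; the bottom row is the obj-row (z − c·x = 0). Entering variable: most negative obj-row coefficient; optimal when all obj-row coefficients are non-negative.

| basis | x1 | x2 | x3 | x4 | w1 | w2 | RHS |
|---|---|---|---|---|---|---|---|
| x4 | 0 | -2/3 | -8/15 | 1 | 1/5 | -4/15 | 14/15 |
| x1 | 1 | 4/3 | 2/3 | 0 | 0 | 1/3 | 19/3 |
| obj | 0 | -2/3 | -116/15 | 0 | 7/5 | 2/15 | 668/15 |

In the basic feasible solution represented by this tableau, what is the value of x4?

14/15

x4 is basic (row 1); its value is the RHS of that row, 14/15.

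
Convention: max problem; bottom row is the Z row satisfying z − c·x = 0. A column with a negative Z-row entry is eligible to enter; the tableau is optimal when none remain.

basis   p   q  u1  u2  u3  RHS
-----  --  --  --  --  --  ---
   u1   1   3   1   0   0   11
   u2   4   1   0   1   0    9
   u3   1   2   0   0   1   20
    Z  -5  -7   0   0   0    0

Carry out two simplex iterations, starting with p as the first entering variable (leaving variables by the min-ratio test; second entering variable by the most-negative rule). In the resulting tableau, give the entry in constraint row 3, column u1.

Ratio test on column p — row 1: 11/1 = 11; row 2: 9/4 = 9/4; row 3: 20/1 = 20. Minimum is 9/4 at row 2 (u2 leaves); pivot element 4.
Divide row 2 by 4; eliminate column p from the other rows.
Second iteration: most negative Z-row entry is -23/4 in column q, so q enters.
Ratio test on column q — row 1: (35/4)/(11/4) = 35/11; row 2: (9/4)/(1/4) = 9; row 3: (71/4)/(7/4) = 71/7. Minimum is 35/11 at row 1 (u1 leaves); pivot element 11/4.
Divide row 1 by 11/4; eliminate column q from the other rows.
After both pivots, the entry at constraint row 3, column u1 is -7/11.

-7/11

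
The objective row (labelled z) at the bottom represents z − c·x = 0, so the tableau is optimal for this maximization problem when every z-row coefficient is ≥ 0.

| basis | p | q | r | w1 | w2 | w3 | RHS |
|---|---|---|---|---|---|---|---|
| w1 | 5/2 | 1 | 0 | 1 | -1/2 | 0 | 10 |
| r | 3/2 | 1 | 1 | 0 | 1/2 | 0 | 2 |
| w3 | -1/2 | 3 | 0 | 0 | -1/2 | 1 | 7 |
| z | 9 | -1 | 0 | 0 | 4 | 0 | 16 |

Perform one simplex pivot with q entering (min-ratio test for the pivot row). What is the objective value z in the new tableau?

Ratio test on column q — row 1: 10/1 = 10; row 2: 2/1 = 2; row 3: 7/3 = 7/3. Minimum is 2 at row 2 (r leaves); pivot element 1.
Pivot on row 2; the z-row RHS becomes 16 − (-1)·2 = 18.

18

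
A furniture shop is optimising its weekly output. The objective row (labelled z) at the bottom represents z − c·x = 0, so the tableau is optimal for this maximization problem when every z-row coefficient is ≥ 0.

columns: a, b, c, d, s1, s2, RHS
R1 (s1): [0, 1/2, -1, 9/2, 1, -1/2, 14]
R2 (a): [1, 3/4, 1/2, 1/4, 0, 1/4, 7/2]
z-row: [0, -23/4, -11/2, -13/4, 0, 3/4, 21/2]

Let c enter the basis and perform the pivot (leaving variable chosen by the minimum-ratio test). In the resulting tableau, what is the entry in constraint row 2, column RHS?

7

Ratio test on column c — row 1: entry -1 ≤ 0; row 2: (7/2)/(1/2) = 7. Minimum is 7 at row 2 (a leaves); pivot element 1/2.
Divide row 2 by 1/2; eliminate column c from the other rows.
In the new row 2, the RHS entry is the old entry divided by the pivot: (7/2)/(1/2) = 7.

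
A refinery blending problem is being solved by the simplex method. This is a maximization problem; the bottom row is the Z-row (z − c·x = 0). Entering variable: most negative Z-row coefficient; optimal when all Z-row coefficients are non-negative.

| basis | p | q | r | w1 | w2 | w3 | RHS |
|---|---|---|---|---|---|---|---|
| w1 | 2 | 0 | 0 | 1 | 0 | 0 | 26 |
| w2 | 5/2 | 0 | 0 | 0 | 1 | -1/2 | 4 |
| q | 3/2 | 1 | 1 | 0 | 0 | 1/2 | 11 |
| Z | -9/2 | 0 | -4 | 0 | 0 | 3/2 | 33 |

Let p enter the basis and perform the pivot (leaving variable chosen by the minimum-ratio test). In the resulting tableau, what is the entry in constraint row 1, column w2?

Ratio test on column p — row 1: 26/2 = 13; row 2: 4/(5/2) = 8/5; row 3: 11/(3/2) = 22/3. Minimum is 8/5 at row 2 (w2 leaves); pivot element 5/2.
Divide row 2 by 5/2; eliminate column p from the other rows.
Row 1 update in column w2: 0 − 2·(2/5) = -4/5.

-4/5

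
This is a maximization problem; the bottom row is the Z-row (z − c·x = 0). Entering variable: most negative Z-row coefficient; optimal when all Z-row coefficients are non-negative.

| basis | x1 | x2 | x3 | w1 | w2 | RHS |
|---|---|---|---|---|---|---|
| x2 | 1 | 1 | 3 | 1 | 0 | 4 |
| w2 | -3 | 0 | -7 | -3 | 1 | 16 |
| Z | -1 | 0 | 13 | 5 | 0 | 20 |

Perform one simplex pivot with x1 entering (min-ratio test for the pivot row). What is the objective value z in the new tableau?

Ratio test on column x1 — row 1: 4/1 = 4; row 2: entry -3 ≤ 0. Minimum is 4 at row 1 (x2 leaves); pivot element 1.
Pivot on row 1; the Z-row RHS becomes 20 − (-1)·4 = 24.

24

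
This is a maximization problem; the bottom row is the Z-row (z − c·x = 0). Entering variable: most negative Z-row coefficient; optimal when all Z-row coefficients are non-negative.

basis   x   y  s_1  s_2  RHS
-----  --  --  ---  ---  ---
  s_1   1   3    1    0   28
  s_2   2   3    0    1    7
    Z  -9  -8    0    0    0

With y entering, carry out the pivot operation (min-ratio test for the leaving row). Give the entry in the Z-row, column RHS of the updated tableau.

Ratio test on column y — row 1: 28/3 = 28/3; row 2: 7/3 = 7/3. Minimum is 7/3 at row 2 (s_2 leaves); pivot element 3.
Divide row 2 by 3; eliminate column y from the other rows.
Z-row update in column RHS: 0 − (-8)·(7/3) = 56/3.

56/3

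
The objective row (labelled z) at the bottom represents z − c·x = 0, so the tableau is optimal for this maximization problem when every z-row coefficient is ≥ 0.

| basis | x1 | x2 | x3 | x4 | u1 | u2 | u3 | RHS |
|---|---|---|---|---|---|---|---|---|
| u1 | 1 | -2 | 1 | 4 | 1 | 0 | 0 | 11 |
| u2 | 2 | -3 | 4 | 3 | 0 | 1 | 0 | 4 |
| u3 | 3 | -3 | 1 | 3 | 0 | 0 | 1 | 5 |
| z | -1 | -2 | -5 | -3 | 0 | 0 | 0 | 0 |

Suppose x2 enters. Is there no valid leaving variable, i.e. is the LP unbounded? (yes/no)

Every constraint-row entry in column x2 is ≤ 0, so increasing x2 is unbounded.

yes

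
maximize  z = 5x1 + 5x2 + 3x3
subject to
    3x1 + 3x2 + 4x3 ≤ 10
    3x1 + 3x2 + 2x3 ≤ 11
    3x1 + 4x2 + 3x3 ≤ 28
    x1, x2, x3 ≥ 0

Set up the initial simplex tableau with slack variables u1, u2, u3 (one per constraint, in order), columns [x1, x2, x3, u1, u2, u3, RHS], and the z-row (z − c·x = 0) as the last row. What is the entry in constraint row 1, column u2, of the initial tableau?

Slack u2 belongs to constraint 2; its column is the unit vector e_2, so the entry in row 1 is 0.

0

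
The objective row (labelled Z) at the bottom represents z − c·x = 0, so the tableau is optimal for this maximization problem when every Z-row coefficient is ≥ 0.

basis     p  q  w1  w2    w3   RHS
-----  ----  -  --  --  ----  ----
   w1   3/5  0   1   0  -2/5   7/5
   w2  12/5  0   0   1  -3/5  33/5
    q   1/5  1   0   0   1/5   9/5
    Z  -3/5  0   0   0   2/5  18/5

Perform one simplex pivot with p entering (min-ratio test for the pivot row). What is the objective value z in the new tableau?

Ratio test on column p — row 1: (7/5)/(3/5) = 7/3; row 2: (33/5)/(12/5) = 11/4; row 3: (9/5)/(1/5) = 9. Minimum is 7/3 at row 1 (w1 leaves); pivot element 3/5.
Pivot on row 1; the Z-row RHS becomes 18/5 − (-3/5)·(7/3) = 5.

5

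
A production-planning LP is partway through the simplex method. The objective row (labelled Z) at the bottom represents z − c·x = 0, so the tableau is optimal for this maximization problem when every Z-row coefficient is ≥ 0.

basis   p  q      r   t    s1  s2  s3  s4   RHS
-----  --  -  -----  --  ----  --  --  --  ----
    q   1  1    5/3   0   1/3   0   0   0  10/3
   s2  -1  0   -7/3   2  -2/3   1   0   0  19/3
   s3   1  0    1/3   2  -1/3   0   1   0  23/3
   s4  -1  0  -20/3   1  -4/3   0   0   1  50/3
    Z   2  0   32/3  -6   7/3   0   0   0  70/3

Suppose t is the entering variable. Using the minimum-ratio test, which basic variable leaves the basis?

Column t entries and ratios — q: 0 ≤ 0, skip; s2: (19/3)/2 = 19/6; s3: (23/3)/2 = 23/6; s4: (50/3)/1 = 50/3.
Smallest ratio is 19/6 in the row of s2, so s2 leaves.

s2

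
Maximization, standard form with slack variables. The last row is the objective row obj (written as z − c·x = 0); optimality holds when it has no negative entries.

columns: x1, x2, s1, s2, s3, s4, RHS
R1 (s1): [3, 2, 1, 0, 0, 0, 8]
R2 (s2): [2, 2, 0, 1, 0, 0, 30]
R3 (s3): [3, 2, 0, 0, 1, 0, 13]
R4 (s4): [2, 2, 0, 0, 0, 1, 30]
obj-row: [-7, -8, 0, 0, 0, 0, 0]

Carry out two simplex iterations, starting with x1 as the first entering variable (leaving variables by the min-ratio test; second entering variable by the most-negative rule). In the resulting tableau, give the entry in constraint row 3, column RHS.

5

Ratio test on column x1 — row 1: 8/3 = 8/3; row 2: 30/2 = 15; row 3: 13/3 = 13/3; row 4: 30/2 = 15. Minimum is 8/3 at row 1 (s1 leaves); pivot element 3.
Divide row 1 by 3; eliminate column x1 from the other rows.
Second iteration: most negative obj-row entry is -10/3 in column x2, so x2 enters.
Ratio test on column x2 — row 1: (8/3)/(2/3) = 4; row 2: (74/3)/(2/3) = 37; row 3: entry 0 ≤ 0; row 4: (74/3)/(2/3) = 37. Minimum is 4 at row 1 (x1 leaves); pivot element 2/3.
Divide row 1 by 2/3; eliminate column x2 from the other rows.
After both pivots, the entry at constraint row 3, column RHS is 5.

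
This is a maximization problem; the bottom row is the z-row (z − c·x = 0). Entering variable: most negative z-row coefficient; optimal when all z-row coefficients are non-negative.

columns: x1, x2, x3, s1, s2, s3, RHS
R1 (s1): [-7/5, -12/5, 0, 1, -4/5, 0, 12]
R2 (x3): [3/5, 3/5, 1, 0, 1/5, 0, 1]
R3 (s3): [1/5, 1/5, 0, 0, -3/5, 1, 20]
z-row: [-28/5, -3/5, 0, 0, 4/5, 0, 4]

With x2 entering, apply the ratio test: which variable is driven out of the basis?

x3

Column x2 entries and ratios — s1: -12/5 ≤ 0, skip; x3: 1/(3/5) = 5/3; s3: 20/(1/5) = 100.
Smallest ratio is 5/3 in the row of x3, so x3 leaves.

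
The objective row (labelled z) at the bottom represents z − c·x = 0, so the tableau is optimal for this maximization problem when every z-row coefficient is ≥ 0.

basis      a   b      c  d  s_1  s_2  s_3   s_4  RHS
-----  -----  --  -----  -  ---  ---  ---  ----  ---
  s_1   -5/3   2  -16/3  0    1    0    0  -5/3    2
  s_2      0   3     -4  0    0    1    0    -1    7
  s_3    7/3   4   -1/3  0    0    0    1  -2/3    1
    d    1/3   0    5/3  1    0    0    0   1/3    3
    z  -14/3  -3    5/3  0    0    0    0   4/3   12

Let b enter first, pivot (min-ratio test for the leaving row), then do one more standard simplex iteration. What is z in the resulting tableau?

14

Ratio test on column b — row 1: 2/2 = 1; row 2: 7/3 = 7/3; row 3: 1/4 = 1/4; row 4: entry 0 ≤ 0. Minimum is 1/4 at row 3 (s_3 leaves); pivot element 4.
Pivot on row 3; the z-row RHS becomes 12 − (-3)·(1/4) = 51/4.
Next entering variable (most negative z-row entry -35/12): a.
Ratio test on column a — row 1: entry -17/6 ≤ 0; row 2: entry -7/4 ≤ 0; row 3: (1/4)/(7/12) = 3/7; row 4: 3/(1/3) = 9. Minimum is 3/7 at row 3 (b leaves); pivot element 7/12.
After the second pivot the z-row RHS is 51/4 − (-35/12)·(3/7) = 14.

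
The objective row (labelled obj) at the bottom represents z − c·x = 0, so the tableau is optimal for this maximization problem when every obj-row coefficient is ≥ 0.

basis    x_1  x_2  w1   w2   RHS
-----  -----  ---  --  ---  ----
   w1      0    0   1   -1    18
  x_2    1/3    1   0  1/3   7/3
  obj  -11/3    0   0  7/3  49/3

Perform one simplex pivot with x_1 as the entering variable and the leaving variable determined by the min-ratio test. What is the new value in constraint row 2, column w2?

Ratio test on column x_1 — row 1: entry 0 ≤ 0; row 2: (7/3)/(1/3) = 7. Minimum is 7 at row 2 (x_2 leaves); pivot element 1/3.
Divide row 2 by 1/3; eliminate column x_1 from the other rows.
In the new row 2, the w2 entry is the old entry divided by the pivot: (1/3)/(1/3) = 1.

1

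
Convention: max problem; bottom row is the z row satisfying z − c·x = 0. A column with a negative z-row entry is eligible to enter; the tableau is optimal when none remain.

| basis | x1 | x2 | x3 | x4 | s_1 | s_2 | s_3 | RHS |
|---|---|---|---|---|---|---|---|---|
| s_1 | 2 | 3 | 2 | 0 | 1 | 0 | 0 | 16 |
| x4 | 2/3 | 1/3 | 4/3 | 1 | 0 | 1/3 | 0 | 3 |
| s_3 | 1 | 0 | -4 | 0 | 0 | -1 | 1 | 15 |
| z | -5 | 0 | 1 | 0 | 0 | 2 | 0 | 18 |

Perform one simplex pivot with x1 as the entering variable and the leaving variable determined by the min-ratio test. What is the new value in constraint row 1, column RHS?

Ratio test on column x1 — row 1: 16/2 = 8; row 2: 3/(2/3) = 9/2; row 3: 15/1 = 15. Minimum is 9/2 at row 2 (x4 leaves); pivot element 2/3.
Divide row 2 by 2/3; eliminate column x1 from the other rows.
Row 1 update in column RHS: 16 − 2·(9/2) = 7.

7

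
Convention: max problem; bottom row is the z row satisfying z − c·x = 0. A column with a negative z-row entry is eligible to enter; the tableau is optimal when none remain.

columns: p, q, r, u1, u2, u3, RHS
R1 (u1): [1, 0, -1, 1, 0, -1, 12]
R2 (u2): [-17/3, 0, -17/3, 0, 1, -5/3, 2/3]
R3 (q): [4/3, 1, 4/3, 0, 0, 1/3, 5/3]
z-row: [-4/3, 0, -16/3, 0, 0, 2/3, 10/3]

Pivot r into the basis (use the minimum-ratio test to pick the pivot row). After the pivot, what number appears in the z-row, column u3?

2

Ratio test on column r — row 1: entry -1 ≤ 0; row 2: entry -17/3 ≤ 0; row 3: (5/3)/(4/3) = 5/4. Minimum is 5/4 at row 3 (q leaves); pivot element 4/3.
Divide row 3 by 4/3; eliminate column r from the other rows.
z-row update in column u3: 2/3 − (-16/3)·(1/4) = 2.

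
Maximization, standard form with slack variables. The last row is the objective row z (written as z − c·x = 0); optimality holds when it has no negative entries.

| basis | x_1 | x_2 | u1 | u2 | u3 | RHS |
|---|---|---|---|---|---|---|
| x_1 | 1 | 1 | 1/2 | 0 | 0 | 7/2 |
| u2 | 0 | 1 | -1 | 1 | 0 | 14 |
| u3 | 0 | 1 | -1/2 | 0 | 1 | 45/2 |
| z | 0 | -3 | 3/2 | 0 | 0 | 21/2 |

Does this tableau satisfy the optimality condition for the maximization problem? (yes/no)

The z-row has a negative entry -3 in column x_2, so it is not optimal.

no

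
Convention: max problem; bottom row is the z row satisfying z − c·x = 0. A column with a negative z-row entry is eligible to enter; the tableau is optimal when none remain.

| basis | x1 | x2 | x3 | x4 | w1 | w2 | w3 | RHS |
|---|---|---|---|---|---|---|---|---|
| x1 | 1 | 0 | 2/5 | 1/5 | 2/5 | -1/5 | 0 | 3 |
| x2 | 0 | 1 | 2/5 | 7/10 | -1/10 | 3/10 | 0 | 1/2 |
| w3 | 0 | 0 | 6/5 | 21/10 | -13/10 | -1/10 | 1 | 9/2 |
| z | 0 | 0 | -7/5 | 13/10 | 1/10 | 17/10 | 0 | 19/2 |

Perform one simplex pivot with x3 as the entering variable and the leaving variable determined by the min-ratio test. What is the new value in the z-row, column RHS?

Ratio test on column x3 — row 1: 3/(2/5) = 15/2; row 2: (1/2)/(2/5) = 5/4; row 3: (9/2)/(6/5) = 15/4. Minimum is 5/4 at row 2 (x2 leaves); pivot element 2/5.
Divide row 2 by 2/5; eliminate column x3 from the other rows.
z-row update in column RHS: 19/2 − (-7/5)·(5/4) = 45/4.

45/4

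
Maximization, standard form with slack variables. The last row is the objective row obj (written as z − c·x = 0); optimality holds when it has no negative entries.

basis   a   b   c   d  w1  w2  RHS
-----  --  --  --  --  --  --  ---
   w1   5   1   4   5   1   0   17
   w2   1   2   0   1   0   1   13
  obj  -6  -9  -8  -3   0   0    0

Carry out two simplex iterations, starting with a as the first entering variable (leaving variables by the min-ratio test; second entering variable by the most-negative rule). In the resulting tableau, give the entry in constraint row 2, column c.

Ratio test on column a — row 1: 17/5 = 17/5; row 2: 13/1 = 13. Minimum is 17/5 at row 1 (w1 leaves); pivot element 5.
Divide row 1 by 5; eliminate column a from the other rows.
Second iteration: most negative obj-row entry is -39/5 in column b, so b enters.
Ratio test on column b — row 1: (17/5)/(1/5) = 17; row 2: (48/5)/(9/5) = 16/3. Minimum is 16/3 at row 2 (w2 leaves); pivot element 9/5.
Divide row 2 by 9/5; eliminate column b from the other rows.
After both pivots, the entry at constraint row 2, column c is -4/9.

-4/9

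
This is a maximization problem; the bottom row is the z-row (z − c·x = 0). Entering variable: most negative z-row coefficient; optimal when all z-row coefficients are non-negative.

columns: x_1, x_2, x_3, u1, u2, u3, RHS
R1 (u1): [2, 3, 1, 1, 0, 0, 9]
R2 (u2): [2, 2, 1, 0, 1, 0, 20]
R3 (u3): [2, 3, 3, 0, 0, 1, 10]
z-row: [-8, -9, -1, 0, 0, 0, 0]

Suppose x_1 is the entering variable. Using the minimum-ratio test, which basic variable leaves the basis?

Column x_1 entries and ratios — u1: 9/2 = 9/2; u2: 20/2 = 10; u3: 10/2 = 5.
Smallest ratio is 9/2 in the row of u1, so u1 leaves.

u1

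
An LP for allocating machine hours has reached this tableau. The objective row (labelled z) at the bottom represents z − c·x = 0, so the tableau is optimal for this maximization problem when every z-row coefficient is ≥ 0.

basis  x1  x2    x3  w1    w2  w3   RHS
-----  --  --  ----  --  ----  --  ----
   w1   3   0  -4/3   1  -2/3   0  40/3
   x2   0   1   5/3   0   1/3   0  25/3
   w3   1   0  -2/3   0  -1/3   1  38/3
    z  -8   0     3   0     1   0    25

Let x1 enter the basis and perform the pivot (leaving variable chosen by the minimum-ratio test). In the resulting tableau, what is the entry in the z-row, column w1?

8/3

Ratio test on column x1 — row 1: (40/3)/3 = 40/9; row 2: entry 0 ≤ 0; row 3: (38/3)/1 = 38/3. Minimum is 40/9 at row 1 (w1 leaves); pivot element 3.
Divide row 1 by 3; eliminate column x1 from the other rows.
z-row update in column w1: 0 − (-8)·(1/3) = 8/3.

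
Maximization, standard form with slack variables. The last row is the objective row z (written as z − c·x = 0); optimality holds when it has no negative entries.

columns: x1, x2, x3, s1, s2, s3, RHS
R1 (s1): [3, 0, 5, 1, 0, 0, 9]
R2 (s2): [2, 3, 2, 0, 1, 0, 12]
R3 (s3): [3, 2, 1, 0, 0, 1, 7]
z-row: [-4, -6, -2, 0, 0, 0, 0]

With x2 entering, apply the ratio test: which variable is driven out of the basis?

s3

Column x2 entries and ratios — s1: 0 ≤ 0, skip; s2: 12/3 = 4; s3: 7/2 = 7/2.
Smallest ratio is 7/2 in the row of s3, so s3 leaves.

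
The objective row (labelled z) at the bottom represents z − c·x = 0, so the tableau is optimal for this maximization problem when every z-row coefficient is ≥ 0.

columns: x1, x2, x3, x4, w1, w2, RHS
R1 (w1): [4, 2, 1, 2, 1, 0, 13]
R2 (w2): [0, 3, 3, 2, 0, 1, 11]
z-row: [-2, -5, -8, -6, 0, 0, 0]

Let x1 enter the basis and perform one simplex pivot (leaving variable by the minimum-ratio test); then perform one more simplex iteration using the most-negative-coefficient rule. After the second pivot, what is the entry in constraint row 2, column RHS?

Ratio test on column x1 — row 1: 13/4 = 13/4; row 2: entry 0 ≤ 0. Minimum is 13/4 at row 1 (w1 leaves); pivot element 4.
Divide row 1 by 4; eliminate column x1 from the other rows.
Second iteration: most negative z-row entry is -15/2 in column x3, so x3 enters.
Ratio test on column x3 — row 1: (13/4)/(1/4) = 13; row 2: 11/3 = 11/3. Minimum is 11/3 at row 2 (w2 leaves); pivot element 3.
Divide row 2 by 3; eliminate column x3 from the other rows.
After both pivots, the entry at constraint row 2, column RHS is 11/3.

11/3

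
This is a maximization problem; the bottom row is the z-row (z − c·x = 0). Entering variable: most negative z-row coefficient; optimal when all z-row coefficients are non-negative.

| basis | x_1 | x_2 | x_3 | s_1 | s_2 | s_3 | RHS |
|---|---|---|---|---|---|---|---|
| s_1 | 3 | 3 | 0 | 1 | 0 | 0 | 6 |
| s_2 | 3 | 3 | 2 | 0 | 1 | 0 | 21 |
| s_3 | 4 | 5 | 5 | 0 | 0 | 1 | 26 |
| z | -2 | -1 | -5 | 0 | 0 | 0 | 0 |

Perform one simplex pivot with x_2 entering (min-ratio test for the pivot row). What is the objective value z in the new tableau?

Ratio test on column x_2 — row 1: 6/3 = 2; row 2: 21/3 = 7; row 3: 26/5 = 26/5. Minimum is 2 at row 1 (s_1 leaves); pivot element 3.
Pivot on row 1; the z-row RHS becomes 0 − (-1)·2 = 2.

2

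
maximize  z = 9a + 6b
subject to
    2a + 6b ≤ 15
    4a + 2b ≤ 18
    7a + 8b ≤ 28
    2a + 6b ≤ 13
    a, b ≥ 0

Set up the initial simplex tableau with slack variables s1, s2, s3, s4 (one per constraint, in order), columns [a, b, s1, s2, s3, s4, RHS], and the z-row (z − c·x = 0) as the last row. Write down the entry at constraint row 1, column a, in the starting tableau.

Constraint 1 has coefficient 2 on a.

2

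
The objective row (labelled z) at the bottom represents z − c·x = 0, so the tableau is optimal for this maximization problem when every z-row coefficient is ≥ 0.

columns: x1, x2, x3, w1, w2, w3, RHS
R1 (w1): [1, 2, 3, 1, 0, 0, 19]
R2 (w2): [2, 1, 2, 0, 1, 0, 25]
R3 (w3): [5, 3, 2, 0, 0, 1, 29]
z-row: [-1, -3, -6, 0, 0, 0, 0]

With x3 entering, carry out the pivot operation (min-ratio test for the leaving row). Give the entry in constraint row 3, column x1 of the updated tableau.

13/3

Ratio test on column x3 — row 1: 19/3 = 19/3; row 2: 25/2 = 25/2; row 3: 29/2 = 29/2. Minimum is 19/3 at row 1 (w1 leaves); pivot element 3.
Divide row 1 by 3; eliminate column x3 from the other rows.
Row 3 update in column x1: 5 − 2·(1/3) = 13/3.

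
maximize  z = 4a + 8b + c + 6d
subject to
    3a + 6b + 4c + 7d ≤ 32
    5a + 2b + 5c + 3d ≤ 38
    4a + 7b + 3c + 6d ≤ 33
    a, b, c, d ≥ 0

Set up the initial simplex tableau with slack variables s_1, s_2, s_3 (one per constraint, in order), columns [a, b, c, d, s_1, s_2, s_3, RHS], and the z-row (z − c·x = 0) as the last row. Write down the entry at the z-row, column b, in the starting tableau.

-8

The z-row carries the negated objective coefficients: the b entry is -8.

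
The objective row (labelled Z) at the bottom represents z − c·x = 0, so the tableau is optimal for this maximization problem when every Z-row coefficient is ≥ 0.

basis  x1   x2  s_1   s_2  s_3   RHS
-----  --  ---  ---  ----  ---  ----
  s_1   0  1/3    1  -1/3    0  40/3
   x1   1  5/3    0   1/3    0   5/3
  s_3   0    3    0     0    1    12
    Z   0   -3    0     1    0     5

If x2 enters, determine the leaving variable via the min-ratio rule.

x1

Column x2 entries and ratios — s_1: (40/3)/(1/3) = 40; x1: (5/3)/(5/3) = 1; s_3: 12/3 = 4.
Smallest ratio is 1 in the row of x1, so x1 leaves.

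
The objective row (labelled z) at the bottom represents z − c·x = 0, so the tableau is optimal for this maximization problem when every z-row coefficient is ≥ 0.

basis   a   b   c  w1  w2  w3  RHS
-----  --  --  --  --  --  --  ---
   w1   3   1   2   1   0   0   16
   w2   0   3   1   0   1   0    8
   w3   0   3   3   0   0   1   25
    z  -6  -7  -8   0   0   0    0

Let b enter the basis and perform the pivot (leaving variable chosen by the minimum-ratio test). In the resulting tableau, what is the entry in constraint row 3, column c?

2

Ratio test on column b — row 1: 16/1 = 16; row 2: 8/3 = 8/3; row 3: 25/3 = 25/3. Minimum is 8/3 at row 2 (w2 leaves); pivot element 3.
Divide row 2 by 3; eliminate column b from the other rows.
Row 3 update in column c: 3 − 3·(1/3) = 2.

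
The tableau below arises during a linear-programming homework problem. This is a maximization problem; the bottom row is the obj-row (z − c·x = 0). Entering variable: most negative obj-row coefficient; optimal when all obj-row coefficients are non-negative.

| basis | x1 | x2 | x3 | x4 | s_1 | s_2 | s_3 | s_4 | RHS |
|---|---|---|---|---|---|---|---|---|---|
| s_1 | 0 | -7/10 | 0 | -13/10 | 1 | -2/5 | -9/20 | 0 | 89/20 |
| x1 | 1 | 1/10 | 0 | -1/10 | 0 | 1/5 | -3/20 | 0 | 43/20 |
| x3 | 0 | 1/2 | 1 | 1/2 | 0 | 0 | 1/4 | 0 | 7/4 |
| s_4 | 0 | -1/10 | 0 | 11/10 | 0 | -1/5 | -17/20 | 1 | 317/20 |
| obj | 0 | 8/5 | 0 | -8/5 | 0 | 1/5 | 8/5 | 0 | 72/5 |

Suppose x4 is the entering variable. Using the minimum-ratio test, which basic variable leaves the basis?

Column x4 entries and ratios — s_1: -13/10 ≤ 0, skip; x1: -1/10 ≤ 0, skip; x3: (7/4)/(1/2) = 7/2; s_4: (317/20)/(11/10) = 317/22.
Smallest ratio is 7/2 in the row of x3, so x3 leaves.

x3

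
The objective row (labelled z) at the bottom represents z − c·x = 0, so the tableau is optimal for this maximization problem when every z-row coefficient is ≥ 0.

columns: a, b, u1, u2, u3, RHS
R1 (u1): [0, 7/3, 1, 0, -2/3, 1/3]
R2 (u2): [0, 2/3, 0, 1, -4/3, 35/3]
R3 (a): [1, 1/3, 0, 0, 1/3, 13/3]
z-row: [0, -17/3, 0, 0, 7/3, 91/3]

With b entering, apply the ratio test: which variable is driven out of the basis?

Column b entries and ratios — u1: (1/3)/(7/3) = 1/7; u2: (35/3)/(2/3) = 35/2; a: (13/3)/(1/3) = 13.
Smallest ratio is 1/7 in the row of u1, so u1 leaves.

u1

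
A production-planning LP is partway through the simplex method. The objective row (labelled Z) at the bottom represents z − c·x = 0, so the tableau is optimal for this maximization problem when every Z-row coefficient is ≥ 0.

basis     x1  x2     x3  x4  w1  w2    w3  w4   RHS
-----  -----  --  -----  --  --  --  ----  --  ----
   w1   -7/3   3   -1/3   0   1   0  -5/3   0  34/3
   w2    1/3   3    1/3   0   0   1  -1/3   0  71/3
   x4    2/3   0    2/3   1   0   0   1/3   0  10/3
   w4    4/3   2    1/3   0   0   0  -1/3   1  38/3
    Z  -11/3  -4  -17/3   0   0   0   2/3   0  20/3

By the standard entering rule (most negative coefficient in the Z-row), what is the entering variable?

Negative Z-row entries: x1: -11/3, x2: -4, x3: -17/3.
The most negative is -17/3 in column x3, so x3 enters.

x3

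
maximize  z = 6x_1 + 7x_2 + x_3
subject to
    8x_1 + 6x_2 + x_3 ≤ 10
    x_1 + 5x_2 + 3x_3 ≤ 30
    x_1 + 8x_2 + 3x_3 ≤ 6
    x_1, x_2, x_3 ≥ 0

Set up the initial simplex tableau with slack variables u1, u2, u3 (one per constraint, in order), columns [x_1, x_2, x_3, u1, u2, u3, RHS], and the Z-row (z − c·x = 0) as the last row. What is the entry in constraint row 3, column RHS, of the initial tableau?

6

The RHS of constraint 3 is b_3 = 6.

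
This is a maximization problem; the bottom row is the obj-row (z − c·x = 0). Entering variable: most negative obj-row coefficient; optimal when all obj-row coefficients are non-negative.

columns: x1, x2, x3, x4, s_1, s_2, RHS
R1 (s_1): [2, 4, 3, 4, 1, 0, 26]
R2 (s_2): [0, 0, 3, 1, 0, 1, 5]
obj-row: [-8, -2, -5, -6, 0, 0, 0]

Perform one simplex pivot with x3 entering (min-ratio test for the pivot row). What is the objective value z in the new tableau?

Ratio test on column x3 — row 1: 26/3 = 26/3; row 2: 5/3 = 5/3. Minimum is 5/3 at row 2 (s_2 leaves); pivot element 3.
Pivot on row 2; the obj-row RHS becomes 0 − (-5)·(5/3) = 25/3.

25/3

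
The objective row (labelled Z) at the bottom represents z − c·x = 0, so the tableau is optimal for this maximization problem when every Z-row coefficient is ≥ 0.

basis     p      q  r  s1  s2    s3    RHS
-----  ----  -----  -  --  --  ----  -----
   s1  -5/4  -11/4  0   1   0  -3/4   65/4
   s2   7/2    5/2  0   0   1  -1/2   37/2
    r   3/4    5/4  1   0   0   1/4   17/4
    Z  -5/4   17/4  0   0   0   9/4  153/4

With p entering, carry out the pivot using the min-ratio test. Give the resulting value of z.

314/7

Ratio test on column p — row 1: entry -5/4 ≤ 0; row 2: (37/2)/(7/2) = 37/7; row 3: (17/4)/(3/4) = 17/3. Minimum is 37/7 at row 2 (s2 leaves); pivot element 7/2.
Pivot on row 2; the Z-row RHS becomes 153/4 − (-5/4)·(37/7) = 314/7.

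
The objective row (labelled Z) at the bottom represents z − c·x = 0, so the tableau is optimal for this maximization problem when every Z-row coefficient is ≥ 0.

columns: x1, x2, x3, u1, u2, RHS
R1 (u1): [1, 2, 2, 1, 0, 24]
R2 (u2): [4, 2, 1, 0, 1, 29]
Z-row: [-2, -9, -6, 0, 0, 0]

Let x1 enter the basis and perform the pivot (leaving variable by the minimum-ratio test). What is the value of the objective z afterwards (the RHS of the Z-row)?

29/2

Ratio test on column x1 — row 1: 24/1 = 24; row 2: 29/4 = 29/4. Minimum is 29/4 at row 2 (u2 leaves); pivot element 4.
Pivot on row 2; the Z-row RHS becomes 0 − (-2)·(29/4) = 29/2.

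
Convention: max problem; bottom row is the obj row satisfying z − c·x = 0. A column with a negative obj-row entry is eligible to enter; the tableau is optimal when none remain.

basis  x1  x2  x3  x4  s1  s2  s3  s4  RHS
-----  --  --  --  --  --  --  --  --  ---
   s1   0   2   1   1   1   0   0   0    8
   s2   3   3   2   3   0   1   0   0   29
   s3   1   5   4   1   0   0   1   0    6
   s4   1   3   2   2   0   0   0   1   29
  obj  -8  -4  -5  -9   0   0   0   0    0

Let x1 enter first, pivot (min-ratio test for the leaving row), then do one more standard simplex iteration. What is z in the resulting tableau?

54

Ratio test on column x1 — row 1: entry 0 ≤ 0; row 2: 29/3 = 29/3; row 3: 6/1 = 6; row 4: 29/1 = 29. Minimum is 6 at row 3 (s3 leaves); pivot element 1.
Pivot on row 3; the obj-row RHS becomes 0 − (-8)·6 = 48.
Next entering variable (most negative obj-row entry -1): x4.
Ratio test on column x4 — row 1: 8/1 = 8; row 2: entry 0 ≤ 0; row 3: 6/1 = 6; row 4: 23/1 = 23. Minimum is 6 at row 3 (x1 leaves); pivot element 1.
After the second pivot the obj-row RHS is 48 − (-1)·6 = 54.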